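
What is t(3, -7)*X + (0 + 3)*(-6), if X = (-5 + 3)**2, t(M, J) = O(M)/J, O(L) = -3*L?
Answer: -90/7 ≈ -12.857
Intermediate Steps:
t(M, J) = -3*M/J (t(M, J) = (-3*M)/J = -3*M/J)
X = 4 (X = (-2)**2 = 4)
t(3, -7)*X + (0 + 3)*(-6) = -3*3/(-7)*4 + (0 + 3)*(-6) = -3*3*(-1/7)*4 + 3*(-6) = (9/7)*4 - 18 = 36/7 - 18 = -90/7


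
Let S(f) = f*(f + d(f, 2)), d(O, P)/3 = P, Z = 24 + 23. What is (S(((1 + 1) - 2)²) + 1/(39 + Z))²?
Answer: 1/7396 ≈ 0.00013521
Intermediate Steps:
Z = 47
d(O, P) = 3*P
S(f) = f*(6 + f) (S(f) = f*(f + 3*2) = f*(f + 6) = f*(6 + f))
(S(((1 + 1) - 2)²) + 1/(39 + Z))² = (((1 + 1) - 2)²*(6 + ((1 + 1) - 2)²) + 1/(39 + 47))² = ((2 - 2)²*(6 + (2 - 2)²) + 1/86)² = (0²*(6 + 0²) + 1/86)² = (0*(6 + 0) + 1/86)² = (0*6 + 1/86)² = (0 + 1/86)² = (1/86)² = 1/7396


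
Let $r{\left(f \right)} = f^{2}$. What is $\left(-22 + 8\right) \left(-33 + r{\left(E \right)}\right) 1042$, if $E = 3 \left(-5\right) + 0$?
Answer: $-2800896$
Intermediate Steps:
$E = -15$ ($E = -15 + 0 = -15$)
$\left(-22 + 8\right) \left(-33 + r{\left(E \right)}\right) 1042 = \left(-22 + 8\right) \left(-33 + \left(-15\right)^{2}\right) 1042 = - 14 \left(-33 + 225\right) 1042 = \left(-14\right) 192 \cdot 1042 = \left(-2688\right) 1042 = -2800896$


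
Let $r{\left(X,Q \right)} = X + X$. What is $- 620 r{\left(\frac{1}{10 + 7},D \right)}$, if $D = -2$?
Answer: $- \frac{1240}{17} \approx -72.941$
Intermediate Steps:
$r{\left(X,Q \right)} = 2 X$
$- 620 r{\left(\frac{1}{10 + 7},D \right)} = - 620 \frac{2}{10 + 7} = - 620 \cdot \frac{2}{17} = - 620 \cdot 2 \cdot \frac{1}{17} = \left(-620\right) \frac{2}{17} = - \frac{1240}{17}$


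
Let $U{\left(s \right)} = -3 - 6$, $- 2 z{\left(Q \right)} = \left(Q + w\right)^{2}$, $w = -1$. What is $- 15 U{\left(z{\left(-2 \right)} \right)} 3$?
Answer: $405$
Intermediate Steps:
$z{\left(Q \right)} = - \frac{\left(-1 + Q\right)^{2}}{2}$ ($z{\left(Q \right)} = - \frac{\left(Q - 1\right)^{2}}{2} = - \frac{\left(-1 + Q\right)^{2}}{2}$)
$U{\left(s \right)} = -9$ ($U{\left(s \right)} = -3 - 6 = -9$)
$- 15 U{\left(z{\left(-2 \right)} \right)} 3 = \left(-15\right) \left(-9\right) 3 = 135 \cdot 3 = 405$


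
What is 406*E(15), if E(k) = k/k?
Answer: 406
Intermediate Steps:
E(k) = 1
406*E(15) = 406*1 = 406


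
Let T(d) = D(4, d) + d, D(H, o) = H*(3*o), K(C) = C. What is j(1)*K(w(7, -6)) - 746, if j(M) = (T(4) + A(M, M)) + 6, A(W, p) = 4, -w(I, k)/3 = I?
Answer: -2048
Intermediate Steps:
w(I, k) = -3*I
D(H, o) = 3*H*o
T(d) = 13*d (T(d) = 3*4*d + d = 12*d + d = 13*d)
j(M) = 62 (j(M) = (13*4 + 4) + 6 = (52 + 4) + 6 = 56 + 6 = 62)
j(1)*K(w(7, -6)) - 746 = 62*(-3*7) - 746 = 62*(-21) - 746 = -1302 - 746 = -2048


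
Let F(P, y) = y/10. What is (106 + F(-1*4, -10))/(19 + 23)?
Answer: 5/2 ≈ 2.5000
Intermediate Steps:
F(P, y) = y/10 (F(P, y) = y*(1/10) = y/10)
(106 + F(-1*4, -10))/(19 + 23) = (106 + (1/10)*(-10))/(19 + 23) = (106 - 1)/42 = 105*(1/42) = 5/2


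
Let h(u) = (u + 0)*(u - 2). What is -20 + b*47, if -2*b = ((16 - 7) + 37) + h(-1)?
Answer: -2343/2 ≈ -1171.5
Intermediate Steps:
h(u) = u*(-2 + u)
b = -49/2 (b = -(((16 - 7) + 37) - (-2 - 1))/2 = -((9 + 37) - 1*(-3))/2 = -(46 + 3)/2 = -½*49 = -49/2 ≈ -24.500)
-20 + b*47 = -20 - 49/2*47 = -20 - 2303/2 = -2343/2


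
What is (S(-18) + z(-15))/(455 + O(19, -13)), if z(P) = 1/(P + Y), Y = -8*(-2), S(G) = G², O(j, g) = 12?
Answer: 325/467 ≈ 0.69593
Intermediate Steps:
Y = 16
z(P) = 1/(16 + P) (z(P) = 1/(P + 16) = 1/(16 + P))
(S(-18) + z(-15))/(455 + O(19, -13)) = ((-18)² + 1/(16 - 15))/(455 + 12) = (324 + 1/1)/467 = (324 + 1)*(1/467) = 325*(1/467) = 325/467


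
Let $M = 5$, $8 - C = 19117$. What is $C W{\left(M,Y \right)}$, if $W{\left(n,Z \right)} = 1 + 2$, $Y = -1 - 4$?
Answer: $-57327$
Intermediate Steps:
$Y = -5$ ($Y = -1 - 4 = -5$)
$C = -19109$ ($C = 8 - 19117 = -19109$)
$W{\left(n,Z \right)} = 3$
$C W{\left(M,Y \right)} = \left(-19109\right) 3 = -57327$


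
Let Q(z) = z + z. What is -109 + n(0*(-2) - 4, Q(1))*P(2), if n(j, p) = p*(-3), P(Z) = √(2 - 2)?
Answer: -109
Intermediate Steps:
Q(z) = 2*z
P(Z) = 0 (P(Z) = √0 = 0)
n(j, p) = -3*p
-109 + n(0*(-2) - 4, Q(1))*P(2) = -109 - 6*0 = -109 + 0 = -109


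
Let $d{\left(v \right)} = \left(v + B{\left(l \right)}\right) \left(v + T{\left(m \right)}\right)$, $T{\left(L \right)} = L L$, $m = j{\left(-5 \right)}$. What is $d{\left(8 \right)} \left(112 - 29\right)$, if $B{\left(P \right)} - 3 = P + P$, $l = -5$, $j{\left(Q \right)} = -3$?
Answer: $1411$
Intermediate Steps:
$m = -3$
$T{\left(L \right)} = L^{2}$
$B{\left(P \right)} = 3 + 2 P$ ($B{\left(P \right)} = 3 + \left(P + P\right) = 3 + 2 P$)
$d{\left(v \right)} = \left(-7 + v\right) \left(9 + v\right)$ ($d{\left(v \right)} = \left(v + \left(3 + 2 \left(-5\right)\right)\right) \left(v + \left(-3\right)^{2}\right) = \left(v + \left(3 - 10\right)\right) \left(v + 9\right) = \left(v - 7\right) \left(9 + v\right) = \left(-7 + v\right) \left(9 + v\right)$)
$d{\left(8 \right)} \left(112 - 29\right) = \left(-63 + 8^{2} + 2 \cdot 8\right) \left(112 - 29\right) = \left(-63 + 64 + 16\right) 83 = 17 \cdot 83 = 1411$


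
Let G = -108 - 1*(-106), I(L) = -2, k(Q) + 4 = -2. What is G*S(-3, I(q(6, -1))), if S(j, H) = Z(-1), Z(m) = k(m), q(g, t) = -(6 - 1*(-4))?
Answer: 12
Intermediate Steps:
k(Q) = -6 (k(Q) = -4 - 2 = -6)
q(g, t) = -10 (q(g, t) = -(6 + 4) = -1*10 = -10)
Z(m) = -6
S(j, H) = -6
G = -2 (G = -108 + 106 = -2)
G*S(-3, I(q(6, -1))) = -2*(-6) = 12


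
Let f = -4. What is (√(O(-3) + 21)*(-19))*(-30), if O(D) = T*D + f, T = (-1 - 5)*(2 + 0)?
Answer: 570*√53 ≈ 4149.7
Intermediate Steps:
T = -12 (T = -6*2 = -12)
O(D) = -4 - 12*D (O(D) = -12*D - 4 = -4 - 12*D)
(√(O(-3) + 21)*(-19))*(-30) = (√((-4 - 12*(-3)) + 21)*(-19))*(-30) = (√((-4 + 36) + 21)*(-19))*(-30) = (√(32 + 21)*(-19))*(-30) = (√53*(-19))*(-30) = -19*√53*(-30) = 570*√53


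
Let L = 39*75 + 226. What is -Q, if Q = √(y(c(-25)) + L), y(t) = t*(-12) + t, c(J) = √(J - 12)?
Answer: -√(3151 - 11*I*√37) ≈ -56.137 + 0.59596*I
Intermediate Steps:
c(J) = √(-12 + J)
y(t) = -11*t (y(t) = -12*t + t = -11*t)
L = 3151 (L = 2925 + 226 = 3151)
Q = √(3151 - 11*I*√37) (Q = √(-11*√(-12 - 25) + 3151) = √(-11*I*√37 + 3151) = √(3151 - 11*I*√37) ≈ 56.137 - 0.596*I)
-Q = -√(3151 - 11*I*√37)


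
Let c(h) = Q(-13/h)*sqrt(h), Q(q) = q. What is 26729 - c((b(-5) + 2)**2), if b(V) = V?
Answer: 80200/3 ≈ 26733.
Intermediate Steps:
c(h) = -13/sqrt(h) (c(h) = (-13/h)*sqrt(h) = -13/sqrt(h))
26729 - c((b(-5) + 2)**2) = 26729 - (-13)/sqrt((-5 + 2)**2) = 26729 - (-13)/sqrt((-3)**2) = 26729 - (-13)/sqrt(9) = 26729 - (-13)/3 = 26729 - 1*(-13/3) = 26729 + 13/3 = 80200/3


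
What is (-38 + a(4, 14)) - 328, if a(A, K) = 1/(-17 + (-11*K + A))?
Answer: -61123/167 ≈ -366.01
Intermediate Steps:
a(A, K) = 1/(-17 + A - 11*K) (a(A, K) = 1/(-17 + (A - 11*K)) = 1/(-17 + A - 11*K))
(-38 + a(4, 14)) - 328 = (-38 + 1/(-17 + 4 - 11*14)) - 328 = (-38 + 1/(-17 + 4 - 154)) - 328 = (-38 + 1/(-167)) - 328 = (-38 - 1/167) - 328 = -6347/167 - 328 = -61123/167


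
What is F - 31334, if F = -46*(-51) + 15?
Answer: -28973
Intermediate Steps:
F = 2361 (F = 2346 + 15 = 2361)
F - 31334 = 2361 - 31334 = -28973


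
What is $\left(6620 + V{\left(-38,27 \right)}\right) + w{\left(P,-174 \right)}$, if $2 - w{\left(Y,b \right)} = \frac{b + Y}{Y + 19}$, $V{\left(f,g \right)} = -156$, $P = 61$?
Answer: $\frac{517393}{80} \approx 6467.4$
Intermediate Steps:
$w{\left(Y,b \right)} = 2 - \frac{Y + b}{19 + Y}$ ($w{\left(Y,b \right)} = 2 - \frac{b + Y}{Y + 19} = 2 - \frac{Y + b}{19 + Y}$)
$\left(6620 + V{\left(-38,27 \right)}\right) + w{\left(P,-174 \right)} = \left(6620 - 156\right) + \frac{38 + 61 - -174}{19 + 61} = 6464 + \frac{38 + 61 + 174}{80} = 6464 + \frac{1}{80} \cdot 273 = 6464 + \frac{273}{80} = \frac{517393}{80}$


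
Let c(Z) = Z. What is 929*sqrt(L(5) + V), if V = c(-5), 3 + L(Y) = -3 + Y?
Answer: 929*I*sqrt(6) ≈ 2275.6*I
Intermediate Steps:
L(Y) = -6 + Y (L(Y) = -3 + (-3 + Y) = -6 + Y)
V = -5
929*sqrt(L(5) + V) = 929*sqrt((-6 + 5) - 5) = 929*sqrt(-1 - 5) = 929*sqrt(-6) = 929*(I*sqrt(6)) = 929*I*sqrt(6)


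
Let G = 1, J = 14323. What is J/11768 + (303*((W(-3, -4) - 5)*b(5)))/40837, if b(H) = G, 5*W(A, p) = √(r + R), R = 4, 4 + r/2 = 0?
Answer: 567079831/480569816 + 606*I/204185 ≈ 1.18 + 0.0029679*I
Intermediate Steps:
r = -8 (r = -8 + 2*0 = -8 + 0 = -8)
W(A, p) = 2*I/5 (W(A, p) = √(-8 + 4)/5 = √(-4)/5 = (2*I)/5 = 2*I/5)
b(H) = 1
J/11768 + (303*((W(-3, -4) - 5)*b(5)))/40837 = 14323/11768 + (303*((2*I/5 - 5)*1))/40837 = 14323*(1/11768) + (303*((-5 + 2*I/5)*1))*(1/40837) = 14323/11768 + (303*(-5 + 2*I/5))*(1/40837) = 14323/11768 + (-1515 + 606*I/5)*(1/40837) = 14323/11768 + (-1515/40837 + 606*I/204185) = 567079831/480569816 + 606*I/204185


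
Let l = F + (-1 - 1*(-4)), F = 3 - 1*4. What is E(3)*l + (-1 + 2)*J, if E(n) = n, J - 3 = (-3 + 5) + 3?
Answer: 14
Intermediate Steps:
J = 8 (J = 3 + ((-3 + 5) + 3) = 3 + (2 + 3) = 3 + 5 = 8)
F = -1 (F = 3 - 4 = -1)
l = 2 (l = -1 + (-1 - 1*(-4)) = -1 + (-1 + 4) = -1 + 3 = 2)
E(3)*l + (-1 + 2)*J = 3*2 + (-1 + 2)*8 = 6 + 1*8 = 6 + 8 = 14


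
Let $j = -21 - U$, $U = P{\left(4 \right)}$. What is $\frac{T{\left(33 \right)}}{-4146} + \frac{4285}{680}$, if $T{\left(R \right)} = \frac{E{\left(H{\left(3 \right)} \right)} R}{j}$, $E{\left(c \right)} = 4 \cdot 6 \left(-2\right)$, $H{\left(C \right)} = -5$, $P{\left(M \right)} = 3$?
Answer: $\frac{590691}{93976} \approx 6.2856$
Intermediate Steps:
$U = 3$
$E{\left(c \right)} = -48$ ($E{\left(c \right)} = 24 \left(-2\right) = -48$)
$j = -24$ ($j = -21 - 3 = -24$)
$T{\left(R \right)} = 2 R$ ($T{\left(R \right)} = \frac{\left(-48\right) R}{-24} = - 48 R \left(- \frac{1}{24}\right) = 2 R$)
$\frac{T{\left(33 \right)}}{-4146} + \frac{4285}{680} = \frac{2 \cdot 33}{-4146} + \frac{4285}{680} = 66 \left(- \frac{1}{4146}\right) + 4285 \cdot \frac{1}{680} = - \frac{11}{691} + \frac{857}{136} = \frac{590691}{93976}$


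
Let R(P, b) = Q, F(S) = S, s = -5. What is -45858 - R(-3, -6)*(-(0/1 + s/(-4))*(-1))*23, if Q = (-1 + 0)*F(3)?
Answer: -183087/4 ≈ -45772.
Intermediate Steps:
Q = -3 (Q = (-1 + 0)*3 = -1*3 = -3)
R(P, b) = -3
-45858 - R(-3, -6)*(-(0/1 + s/(-4))*(-1))*23 = -45858 - (-3*(-(0/1 - 5/(-4)))*(-1))*23 = -45858 - (-3*(-(0*1 - 5*(-¼)))*(-1))*23 = -45858 - (-3*(-(0 + 5/4))*(-1))*23 = -45858 - (-3*(-1*5/4)*(-1))*23 = -45858 - (-(-15)*(-1)/4)*23 = -45858 - (-3*5/4)*23 = -45858 - (-15)*23/4 = -45858 - 1*(-345/4) = -45858 + 345/4 = -183087/4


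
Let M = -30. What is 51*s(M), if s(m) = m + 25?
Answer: -255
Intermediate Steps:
s(m) = 25 + m
51*s(M) = 51*(25 - 30) = 51*(-5) = -255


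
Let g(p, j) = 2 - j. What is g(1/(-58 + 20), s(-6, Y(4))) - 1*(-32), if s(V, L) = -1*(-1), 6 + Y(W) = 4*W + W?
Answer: 33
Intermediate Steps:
Y(W) = -6 + 5*W (Y(W) = -6 + (4*W + W) = -6 + 5*W)
s(V, L) = 1
g(1/(-58 + 20), s(-6, Y(4))) - 1*(-32) = (2 - 1*1) - 1*(-32) = (2 - 1) + 32 = 1 + 32 = 33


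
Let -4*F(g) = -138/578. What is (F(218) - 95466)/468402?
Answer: -36786209/180490904 ≈ -0.20381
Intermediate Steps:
F(g) = 69/1156 (F(g) = -(-69)/(2*578) = -1/4*(-69/289) = 69/1156)
(F(218) - 95466)/468402 = (69/1156 - 95466)/468402 = -110358627/1156*1/468402 = -36786209/180490904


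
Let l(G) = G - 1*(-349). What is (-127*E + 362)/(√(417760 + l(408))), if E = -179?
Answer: 23095*√418517/418517 ≈ 35.699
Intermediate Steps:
l(G) = 349 + G (l(G) = G + 349 = 349 + G)
(-127*E + 362)/(√(417760 + l(408))) = (-127*(-179) + 362)/(√(417760 + (349 + 408))) = (22733 + 362)/(√(417760 + 757)) = 23095/(√418517) = 23095*(√418517/418517) = 23095*√418517/418517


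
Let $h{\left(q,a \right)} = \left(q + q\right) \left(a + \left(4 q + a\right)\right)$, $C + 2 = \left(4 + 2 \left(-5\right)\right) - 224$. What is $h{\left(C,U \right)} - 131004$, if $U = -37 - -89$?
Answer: $251332$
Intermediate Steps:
$U = 52$ ($U = -37 + 89 = 52$)
$C = -232$ ($C = -2 + \left(\left(4 + 2 \left(-5\right)\right) - 224\right) = -2 + \left(\left(4 - 10\right) - 224\right) = -2 - 230 = -232$)
$h{\left(q,a \right)} = 2 q \left(2 a + 4 q\right)$ ($h{\left(q,a \right)} = 2 q \left(a + \left(a + 4 q\right)\right) = 2 q \left(2 a + 4 q\right)$)
$h{\left(C,U \right)} - 131004 = 4 \left(-232\right) \left(52 + 2 \left(-232\right)\right) - 131004 = 4 \left(-232\right) \left(52 - 464\right) - 131004 = 4 \left(-232\right) \left(-412\right) - 131004 = 382336 - 131004 = 251332$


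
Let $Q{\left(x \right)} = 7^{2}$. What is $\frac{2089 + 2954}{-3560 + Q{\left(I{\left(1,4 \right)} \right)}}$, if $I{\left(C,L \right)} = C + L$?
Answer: $- \frac{5043}{3511} \approx -1.4363$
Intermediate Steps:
$Q{\left(x \right)} = 49$
$\frac{2089 + 2954}{-3560 + Q{\left(I{\left(1,4 \right)} \right)}} = \frac{2089 + 2954}{-3560 + 49} = \frac{5043}{-3511} = 5043 \left(- \frac{1}{3511}\right) = - \frac{5043}{3511}$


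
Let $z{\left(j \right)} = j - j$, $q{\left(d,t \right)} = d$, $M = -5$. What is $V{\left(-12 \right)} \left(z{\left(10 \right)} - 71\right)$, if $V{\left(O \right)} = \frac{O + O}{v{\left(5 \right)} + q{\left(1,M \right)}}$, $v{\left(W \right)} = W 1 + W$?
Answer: $\frac{1704}{11} \approx 154.91$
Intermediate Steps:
$v{\left(W \right)} = 2 W$ ($v{\left(W \right)} = W + W = 2 W$)
$z{\left(j \right)} = 0$
$V{\left(O \right)} = \frac{2 O}{11}$ ($V{\left(O \right)} = \frac{O + O}{2 \cdot 5 + 1} = \frac{2 O}{10 + 1} = \frac{2 O}{11}$)
$V{\left(-12 \right)} \left(z{\left(10 \right)} - 71\right) = \frac{2}{11} \left(-12\right) \left(0 - 71\right) = \left(- \frac{24}{11}\right) \left(-71\right) = \frac{1704}{11}$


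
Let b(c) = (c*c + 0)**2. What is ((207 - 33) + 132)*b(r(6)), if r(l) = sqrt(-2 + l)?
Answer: 4896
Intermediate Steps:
b(c) = c**4 (b(c) = (c**2 + 0)**2 = (c**2)**2 = c**4)
((207 - 33) + 132)*b(r(6)) = ((207 - 33) + 132)*(sqrt(-2 + 6))**4 = (174 + 132)*(sqrt(4))**4 = 306*2**4 = 306*16 = 4896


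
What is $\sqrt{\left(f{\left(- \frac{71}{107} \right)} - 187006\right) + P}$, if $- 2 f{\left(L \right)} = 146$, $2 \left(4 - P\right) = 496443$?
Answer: $\frac{i \sqrt{1741186}}{2} \approx 659.77 i$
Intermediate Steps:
$P = - \frac{496435}{2}$ ($P = 4 - \frac{496443}{2} = - \frac{496435}{2} \approx -2.4822 \cdot 10^{5}$)
$f{\left(L \right)} = -73$ ($f{\left(L \right)} = \left(- \frac{1}{2}\right) 146 = -73$)
$\sqrt{\left(f{\left(- \frac{71}{107} \right)} - 187006\right) + P} = \sqrt{\left(-73 - 187006\right) - \frac{496435}{2}} = \sqrt{-187079 - \frac{496435}{2}} = \sqrt{- \frac{870593}{2}} = \frac{i \sqrt{1741186}}{2}$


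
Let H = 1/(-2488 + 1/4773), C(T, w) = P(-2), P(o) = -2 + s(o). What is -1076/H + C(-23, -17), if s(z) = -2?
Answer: 12777720856/4773 ≈ 2.6771e+6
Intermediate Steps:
P(o) = -4 (P(o) = -2 - 2 = -4)
C(T, w) = -4
H = -4773/11875223 (H = 1/(-2488 + 1/4773) = 1/(-11875223/4773) = -4773/11875223 ≈ -0.00040193)
-1076/H + C(-23, -17) = -1076/(-4773/11875223) - 4 = -1076*(-11875223/4773) - 4 = 12777739948/4773 - 4 = 12777720856/4773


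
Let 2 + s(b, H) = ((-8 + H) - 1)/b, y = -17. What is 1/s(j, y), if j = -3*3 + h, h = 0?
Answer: 9/8 ≈ 1.1250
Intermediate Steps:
j = -9 (j = -3*3 + 0 = -9 + 0 = -9)
s(b, H) = -2 + (-9 + H)/b (s(b, H) = -2 + ((-8 + H) - 1)/b = -2 + (-9 + H)/b)
1/s(j, y) = 1/((-9 - 17 - 2*(-9))/(-9)) = 1/(-(-9 - 17 + 18)/9) = 1/(-⅑*(-8)) = 1/(8/9) = 9/8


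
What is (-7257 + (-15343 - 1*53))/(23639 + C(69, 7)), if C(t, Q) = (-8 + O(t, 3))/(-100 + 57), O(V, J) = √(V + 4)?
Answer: -330045564105/344413918384 - 324693*√73/344413918384 ≈ -0.95829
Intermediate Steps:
O(V, J) = √(4 + V)
C(t, Q) = 8/43 - √(4 + t)/43 (C(t, Q) = (-8 + √(4 + t))/(-100 + 57) = (-8 + √(4 + t))/(-43) = (-8 + √(4 + t))*(-1/43) = 8/43 - √(4 + t)/43)
(-7257 + (-15343 - 1*53))/(23639 + C(69, 7)) = (-7257 + (-15343 - 1*53))/(23639 + (8/43 - √(4 + 69)/43)) = (-7257 + (-15343 - 53))/(23639 + (8/43 - √73/43)) = (-7257 - 15396)/(1016485/43 - √73/43) = -22653/(1016485/43 - √73/43)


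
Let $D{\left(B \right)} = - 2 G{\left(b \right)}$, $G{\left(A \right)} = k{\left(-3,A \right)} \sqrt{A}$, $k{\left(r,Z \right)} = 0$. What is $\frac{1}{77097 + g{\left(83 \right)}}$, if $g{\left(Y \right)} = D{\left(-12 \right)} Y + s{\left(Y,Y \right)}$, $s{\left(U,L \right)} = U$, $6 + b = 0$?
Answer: $\frac{1}{77180} \approx 1.2957 \cdot 10^{-5}$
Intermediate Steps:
$b = -6$ ($b = -6 + 0 = -6$)
$G{\left(A \right)} = 0$ ($G{\left(A \right)} = 0 \sqrt{A} = 0$)
$D{\left(B \right)} = 0$ ($D{\left(B \right)} = \left(-2\right) 0 = 0$)
$g{\left(Y \right)} = Y$ ($g{\left(Y \right)} = 0 Y + Y = 0 + Y = Y$)
$\frac{1}{77097 + g{\left(83 \right)}} = \frac{1}{77097 + 83} = \frac{1}{77180}$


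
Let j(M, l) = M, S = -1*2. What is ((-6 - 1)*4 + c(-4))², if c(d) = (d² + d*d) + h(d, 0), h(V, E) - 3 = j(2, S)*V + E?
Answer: 1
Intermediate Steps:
S = -2
h(V, E) = 3 + E + 2*V (h(V, E) = 3 + (2*V + E) = 3 + (E + 2*V) = 3 + E + 2*V)
c(d) = 3 + 2*d + 2*d² (c(d) = (d² + d*d) + (3 + 0 + 2*d) = (d² + d²) + (3 + 2*d) = 2*d² + (3 + 2*d) = 3 + 2*d + 2*d²)
((-6 - 1)*4 + c(-4))² = ((-6 - 1)*4 + (3 + 2*(-4) + 2*(-4)²))² = (-7*4 + (3 - 8 + 2*16))² = (-28 + (3 - 8 + 32))² = (-28 + 27)² = (-1)² = 1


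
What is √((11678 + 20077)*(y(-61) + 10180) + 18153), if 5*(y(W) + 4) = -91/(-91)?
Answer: 2*√80790846 ≈ 17977.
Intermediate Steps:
y(W) = -19/5 (y(W) = -4 + (-91/(-91))/5 = -4 + (-91*(-1/91))/5 = -4 + (⅕)*1 = -4 + ⅕ = -19/5)
√((11678 + 20077)*(y(-61) + 10180) + 18153) = √((11678 + 20077)*(-19/5 + 10180) + 18153) = √(31755*(50881/5) + 18153) = √(323145231 + 18153) = √323163384 = 2*√80790846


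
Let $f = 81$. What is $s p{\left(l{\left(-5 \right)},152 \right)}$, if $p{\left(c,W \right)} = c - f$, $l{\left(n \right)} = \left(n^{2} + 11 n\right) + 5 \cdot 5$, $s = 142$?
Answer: $-12212$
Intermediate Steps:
$l{\left(n \right)} = 25 + n^{2} + 11 n$ ($l{\left(n \right)} = \left(n^{2} + 11 n\right) + 25 = 25 + n^{2} + 11 n$)
$p{\left(c,W \right)} = -81 + c$ ($p{\left(c,W \right)} = c - 81 = -81 + c$)
$s p{\left(l{\left(-5 \right)},152 \right)} = 142 \left(-81 + \left(25 + \left(-5\right)^{2} + 11 \left(-5\right)\right)\right) = 142 \left(-81 + \left(25 + 25 - 55\right)\right) = 142 \left(-81 - 5\right) = 142 \left(-86\right) = -12212$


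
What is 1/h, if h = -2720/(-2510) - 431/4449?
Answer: 1116699/1101947 ≈ 1.0134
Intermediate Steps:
h = 1101947/1116699 (h = -2720*(-1/2510) - 431*1/4449 = 272/251 - 431/4449 = 1101947/1116699 ≈ 0.98679)
1/h = 1/(1101947/1116699) = 1116699/1101947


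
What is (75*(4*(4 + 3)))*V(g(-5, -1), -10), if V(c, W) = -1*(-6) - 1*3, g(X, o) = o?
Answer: 6300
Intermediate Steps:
V(c, W) = 3 (V(c, W) = 6 - 3 = 3)
(75*(4*(4 + 3)))*V(g(-5, -1), -10) = (75*(4*(4 + 3)))*3 = (75*(4*7))*3 = (75*28)*3 = 2100*3 = 6300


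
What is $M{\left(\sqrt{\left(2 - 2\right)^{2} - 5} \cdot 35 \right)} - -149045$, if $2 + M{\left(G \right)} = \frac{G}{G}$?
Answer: $149044$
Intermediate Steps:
$M{\left(G \right)} = -1$ ($M{\left(G \right)} = -2 + \frac{G}{G} = -2 + 1 = -1$)
$M{\left(\sqrt{\left(2 - 2\right)^{2} - 5} \cdot 35 \right)} - -149045 = -1 - -149045 = -1 + 149045 = 149044$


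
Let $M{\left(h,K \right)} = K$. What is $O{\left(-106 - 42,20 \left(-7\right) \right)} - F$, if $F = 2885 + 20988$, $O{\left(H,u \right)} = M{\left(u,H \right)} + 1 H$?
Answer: $-24169$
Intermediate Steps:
$O{\left(H,u \right)} = 2 H$ ($O{\left(H,u \right)} = H + 1 H = H + H = 2 H$)
$F = 23873$
$O{\left(-106 - 42,20 \left(-7\right) \right)} - F = 2 \left(-106 - 42\right) - 23873 = 2 \left(-148\right) - 23873 = -296 - 23873 = -24169$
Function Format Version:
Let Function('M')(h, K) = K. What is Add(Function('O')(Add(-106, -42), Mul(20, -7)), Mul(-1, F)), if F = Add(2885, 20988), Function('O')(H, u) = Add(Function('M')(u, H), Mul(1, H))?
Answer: -24169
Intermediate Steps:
Function('O')(H, u) = Mul(2, H) (Function('O')(H, u) = Add(H, Mul(1, H)) = Add(H, H) = Mul(2, H))
F = 23873
Add(Function('O')(Add(-106, -42), Mul(20, -7)), Mul(-1, F)) = Add(Mul(2, Add(-106, -42)), Mul(-1, 23873)) = Add(Mul(2, -148), -23873) = Add(-296, -23873) = -24169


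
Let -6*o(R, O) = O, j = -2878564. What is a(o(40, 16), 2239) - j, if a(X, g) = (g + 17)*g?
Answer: 7929748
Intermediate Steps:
o(R, O) = -O/6
a(X, g) = g*(17 + g) (a(X, g) = (17 + g)*g = g*(17 + g))
a(o(40, 16), 2239) - j = 2239*(17 + 2239) - 1*(-2878564) = 2239*2256 + 2878564 = 5051184 + 2878564 = 7929748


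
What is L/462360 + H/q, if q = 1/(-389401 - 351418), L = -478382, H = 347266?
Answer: -59473655972666911/231180 ≈ -2.5726e+11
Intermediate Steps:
q = -1/740819 (q = 1/(-740819) = -1/740819 ≈ -1.3499e-6)
L/462360 + H/q = -478382/462360 + 347266/(-1/740819) = -478382*1/462360 + 347266*(-740819) = -239191/231180 - 257261250854 = -59473655972666911/231180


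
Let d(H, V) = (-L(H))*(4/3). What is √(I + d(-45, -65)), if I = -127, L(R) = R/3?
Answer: I*√107 ≈ 10.344*I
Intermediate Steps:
L(R) = R/3 (L(R) = R*(⅓) = R/3)
d(H, V) = -4*H/9 (d(H, V) = (-H/3)*(4/3) = (-H/3)*(4*(⅓)) = -H/3*(4/3) = -4*H/9)
√(I + d(-45, -65)) = √(-127 - 4/9*(-45)) = √(-127 + 20) = √(-107) = I*√107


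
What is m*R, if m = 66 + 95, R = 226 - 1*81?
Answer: 23345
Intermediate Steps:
R = 145 (R = 226 - 81 = 145)
m = 161
m*R = 161*145 = 23345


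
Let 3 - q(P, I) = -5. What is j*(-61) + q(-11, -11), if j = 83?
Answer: -5055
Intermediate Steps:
q(P, I) = 8 (q(P, I) = 3 - 1*(-5) = 3 + 5 = 8)
j*(-61) + q(-11, -11) = 83*(-61) + 8 = -5063 + 8 = -5055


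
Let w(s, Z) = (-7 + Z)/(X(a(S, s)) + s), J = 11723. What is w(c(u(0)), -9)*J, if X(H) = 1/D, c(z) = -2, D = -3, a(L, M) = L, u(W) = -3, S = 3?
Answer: 562704/7 ≈ 80386.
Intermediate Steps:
X(H) = -⅓ (X(H) = 1/(-3) = -⅓)
w(s, Z) = (-7 + Z)/(-⅓ + s)
w(c(u(0)), -9)*J = (3*(-7 - 9)/(-1 + 3*(-2)))*11723 = (3*(-16)/(-1 - 6))*11723 = (3*(-16)/(-7))*11723 = (3*(-⅐)*(-16))*11723 = (48/7)*11723 = 562704/7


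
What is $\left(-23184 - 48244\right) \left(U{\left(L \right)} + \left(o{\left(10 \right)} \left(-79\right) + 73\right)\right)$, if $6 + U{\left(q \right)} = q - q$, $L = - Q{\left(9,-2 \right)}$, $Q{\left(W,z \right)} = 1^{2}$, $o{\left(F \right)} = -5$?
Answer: $-32999736$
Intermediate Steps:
$Q{\left(W,z \right)} = 1$
$L = -1$ ($L = \left(-1\right) 1 = -1$)
$U{\left(q \right)} = -6$ ($U{\left(q \right)} = -6 + \left(q - q\right) = -6 + 0 = -6$)
$\left(-23184 - 48244\right) \left(U{\left(L \right)} + \left(o{\left(10 \right)} \left(-79\right) + 73\right)\right) = \left(-23184 - 48244\right) \left(-6 + \left(\left(-5\right) \left(-79\right) + 73\right)\right) = - 71428 \left(-6 + \left(395 + 73\right)\right) = - 71428 \left(-6 + 468\right) = \left(-71428\right) 462 = -32999736$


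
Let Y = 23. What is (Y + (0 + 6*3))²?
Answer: 1681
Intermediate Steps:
(Y + (0 + 6*3))² = (23 + (0 + 6*3))² = (23 + (0 + 18))² = (23 + 18)² = 41² = 1681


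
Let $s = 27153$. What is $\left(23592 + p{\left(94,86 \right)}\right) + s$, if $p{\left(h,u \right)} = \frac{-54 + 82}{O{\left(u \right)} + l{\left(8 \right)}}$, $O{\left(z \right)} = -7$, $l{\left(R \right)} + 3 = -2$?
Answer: $\frac{152228}{3} \approx 50743.0$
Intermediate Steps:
$l{\left(R \right)} = -5$ ($l{\left(R \right)} = -3 - 2 = -5$)
$p{\left(h,u \right)} = - \frac{7}{3}$ ($p{\left(h,u \right)} = \frac{-54 + 82}{-7 - 5} = \frac{28}{-12} = 28 \left(- \frac{1}{12}\right) = - \frac{7}{3}$)
$\left(23592 + p{\left(94,86 \right)}\right) + s = \left(23592 - \frac{7}{3}\right) + 27153 = \frac{70769}{3} + 27153 = \frac{152228}{3}$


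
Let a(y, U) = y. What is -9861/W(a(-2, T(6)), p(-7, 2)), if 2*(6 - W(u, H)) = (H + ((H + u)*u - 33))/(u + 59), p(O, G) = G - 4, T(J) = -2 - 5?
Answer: -124906/79 ≈ -1581.1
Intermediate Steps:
T(J) = -7
p(O, G) = -4 + G
W(u, H) = 6 - (-33 + H + u*(H + u))/(2*(59 + u)) (W(u, H) = 6 - (H + ((H + u)*u - 33))/(2*(u + 59)) = 6 - (H + (u*(H + u) - 33))/(2*(59 + u)) = 6 - (H + (-33 + u*(H + u)))/(2*(59 + u)) = 6 - (-33 + H + u*(H + u))/(2*(59 + u)))
-9861/W(a(-2, T(6)), p(-7, 2)) = -9861*2*(59 - 2)/(741 - (-4 + 2) - 1*(-2)**2 + 12*(-2) - 1*(-4 + 2)*(-2)) = -9861*114/(741 - 1*(-2) - 1*4 - 24 - 1*(-2)*(-2)) = -9861*114/(741 + 2 - 4 - 24 - 4) = -9861/((1/2)*(1/57)*711) = -9861/237/38 = -9861*38/237 = -124906/79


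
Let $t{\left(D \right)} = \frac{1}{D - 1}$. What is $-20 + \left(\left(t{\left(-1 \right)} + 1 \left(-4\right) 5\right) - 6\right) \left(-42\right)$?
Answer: $1093$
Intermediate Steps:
$t{\left(D \right)} = \frac{1}{-1 + D}$
$-20 + \left(\left(t{\left(-1 \right)} + 1 \left(-4\right) 5\right) - 6\right) \left(-42\right) = -20 + \left(\left(\frac{1}{-1 - 1} + 1 \left(-4\right) 5\right) - 6\right) \left(-42\right) = -20 + \left(\left(\frac{1}{-2} - 20\right) - 6\right) \left(-42\right) = -20 + \left(\left(- \frac{1}{2} - 20\right) - 6\right) \left(-42\right) = -20 + \left(- \frac{41}{2} - 6\right) \left(-42\right) = -20 - -1113 = -20 + 1113 = 1093$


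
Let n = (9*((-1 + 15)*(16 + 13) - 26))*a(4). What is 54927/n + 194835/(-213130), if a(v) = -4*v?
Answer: -248532919/129583040 ≈ -1.9179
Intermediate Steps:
n = -54720 (n = (9*((-1 + 15)*(16 + 13) - 26))*(-4*4) = (9*(14*29 - 26))*(-16) = (9*(406 - 26))*(-16) = (9*380)*(-16) = 3420*(-16) = -54720)
54927/n + 194835/(-213130) = 54927/(-54720) + 194835/(-213130) = 54927*(-1/54720) + 194835*(-1/213130) = -6103/6080 - 38967/42626 = -248532919/129583040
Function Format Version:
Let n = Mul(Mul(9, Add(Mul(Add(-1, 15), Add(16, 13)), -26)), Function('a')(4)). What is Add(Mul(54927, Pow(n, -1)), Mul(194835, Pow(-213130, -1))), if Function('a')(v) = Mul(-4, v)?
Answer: Rational(-248532919, 129583040) ≈ -1.9179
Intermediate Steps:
n = -54720 (n = Mul(Mul(9, Add(Mul(Add(-1, 15), Add(16, 13)), -26)), Mul(-4, 4)) = Mul(Mul(9, Add(Mul(14, 29), -26)), -16) = Mul(Mul(9, Add(406, -26)), -16) = Mul(Mul(9, 380), -16) = Mul(3420, -16) = -54720)
Add(Mul(54927, Pow(n, -1)), Mul(194835, Pow(-213130, -1))) = Add(Mul(54927, Pow(-54720, -1)), Mul(194835, Pow(-213130, -1))) = Add(Mul(54927, Rational(-1, 54720)), Mul(194835, Rational(-1, 213130))) = Add(Rational(-6103, 6080), Rational(-38967, 42626)) = Rational(-248532919, 129583040)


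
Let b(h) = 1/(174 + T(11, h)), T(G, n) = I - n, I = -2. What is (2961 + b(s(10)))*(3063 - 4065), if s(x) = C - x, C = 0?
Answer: -269990403/91 ≈ -2.9669e+6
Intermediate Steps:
T(G, n) = -2 - n
s(x) = -x (s(x) = 0 - x = -x)
b(h) = 1/(172 - h) (b(h) = 1/(174 + (-2 - h)) = 1/(172 - h))
(2961 + b(s(10)))*(3063 - 4065) = (2961 - 1/(-172 - 1*10))*(3063 - 4065) = (2961 - 1/(-172 - 10))*(-1002) = (2961 - 1/(-182))*(-1002) = (2961 - 1*(-1/182))*(-1002) = (2961 + 1/182)*(-1002) = (538903/182)*(-1002) = -269990403/91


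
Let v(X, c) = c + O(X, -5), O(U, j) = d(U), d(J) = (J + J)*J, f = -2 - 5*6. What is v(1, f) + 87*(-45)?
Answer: -3945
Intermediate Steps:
f = -32 (f = -2 - 30 = -32)
d(J) = 2*J**2 (d(J) = (2*J)*J = 2*J**2)
O(U, j) = 2*U**2
v(X, c) = c + 2*X**2
v(1, f) + 87*(-45) = (-32 + 2*1**2) + 87*(-45) = (-32 + 2*1) - 3915 = (-32 + 2) - 3915 = -30 - 3915 = -3945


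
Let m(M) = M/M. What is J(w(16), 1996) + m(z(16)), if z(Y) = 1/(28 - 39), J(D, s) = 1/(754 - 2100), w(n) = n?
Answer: 1345/1346 ≈ 0.99926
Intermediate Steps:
J(D, s) = -1/1346 (J(D, s) = 1/(-1346) = -1/1346)
z(Y) = -1/11 (z(Y) = 1/(-11) = -1/11)
m(M) = 1
J(w(16), 1996) + m(z(16)) = -1/1346 + 1 = 1345/1346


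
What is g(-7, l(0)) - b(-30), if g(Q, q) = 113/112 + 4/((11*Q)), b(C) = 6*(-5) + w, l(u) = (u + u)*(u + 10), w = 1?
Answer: 36907/1232 ≈ 29.957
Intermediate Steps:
l(u) = 2*u*(10 + u) (l(u) = (2*u)*(10 + u) = 2*u*(10 + u))
b(C) = -29 (b(C) = 6*(-5) + 1 = -30 + 1 = -29)
g(Q, q) = 113/112 + 4/(11*Q) (g(Q, q) = 113*(1/112) + 4*(1/(11*Q)) = 113/112 + 4/(11*Q))
g(-7, l(0)) - b(-30) = (1/1232)*(448 + 1243*(-7))/(-7) - 1*(-29) = (1/1232)*(-⅐)*(448 - 8701) + 29 = (1/1232)*(-⅐)*(-8253) + 29 = 1179/1232 + 29 = 36907/1232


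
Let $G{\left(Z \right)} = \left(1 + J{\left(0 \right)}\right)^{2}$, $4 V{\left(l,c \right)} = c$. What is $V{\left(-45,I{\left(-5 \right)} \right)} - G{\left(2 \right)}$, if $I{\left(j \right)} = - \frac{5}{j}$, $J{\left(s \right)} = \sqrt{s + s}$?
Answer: $- \frac{3}{4} \approx -0.75$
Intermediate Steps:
$J{\left(s \right)} = \sqrt{2} \sqrt{s}$ ($J{\left(s \right)} = \sqrt{2 s} = \sqrt{2} \sqrt{s}$)
$V{\left(l,c \right)} = \frac{c}{4}$
$G{\left(Z \right)} = 1$ ($G{\left(Z \right)} = \left(1 + \sqrt{2} \sqrt{0}\right)^{2} = \left(1 + \sqrt{2} \cdot 0\right)^{2} = \left(1 + 0\right)^{2} = 1^{2} = 1$)
$V{\left(-45,I{\left(-5 \right)} \right)} - G{\left(2 \right)} = \frac{\left(-5\right) \frac{1}{-5}}{4} - 1 = \frac{\left(-5\right) \left(- \frac{1}{5}\right)}{4} - 1 = \frac{1}{4} \cdot 1 - 1 = \frac{1}{4} - 1 = - \frac{3}{4}$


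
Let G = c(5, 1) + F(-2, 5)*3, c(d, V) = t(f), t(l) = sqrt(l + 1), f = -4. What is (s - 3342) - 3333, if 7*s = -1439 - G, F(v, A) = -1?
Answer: -48161/7 - I*sqrt(3)/7 ≈ -6880.1 - 0.24744*I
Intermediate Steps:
t(l) = sqrt(1 + l)
c(d, V) = I*sqrt(3) (c(d, V) = sqrt(1 - 4) = sqrt(-3) = I*sqrt(3))
G = -3 + I*sqrt(3) (G = I*sqrt(3) - 1*3 = I*sqrt(3) - 3 = -3 + I*sqrt(3) ≈ -3.0 + 1.732*I)
s = -1436/7 - I*sqrt(3)/7 (s = (-1439 - (-3 + I*sqrt(3)))/7 = (-1439 + (3 - I*sqrt(3)))/7 = (-1436 - I*sqrt(3))/7 = -1436/7 - I*sqrt(3)/7 ≈ -205.14 - 0.24744*I)
(s - 3342) - 3333 = ((-1436/7 - I*sqrt(3)/7) - 3342) - 3333 = (-24830/7 - I*sqrt(3)/7) - 3333 = -48161/7 - I*sqrt(3)/7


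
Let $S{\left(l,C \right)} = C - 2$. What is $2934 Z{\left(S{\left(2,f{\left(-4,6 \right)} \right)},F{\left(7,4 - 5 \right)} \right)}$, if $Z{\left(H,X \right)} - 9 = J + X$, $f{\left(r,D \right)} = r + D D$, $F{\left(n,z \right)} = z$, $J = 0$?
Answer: $23472$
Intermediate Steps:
$f{\left(r,D \right)} = r + D^{2}$
$S{\left(l,C \right)} = -2 + C$
$Z{\left(H,X \right)} = 9 + X$ ($Z{\left(H,X \right)} = 9 + \left(0 + X\right) = 9 + X$)
$2934 Z{\left(S{\left(2,f{\left(-4,6 \right)} \right)},F{\left(7,4 - 5 \right)} \right)} = 2934 \left(9 + \left(4 - 5\right)\right) = 2934 \left(9 - 1\right) = 2934 \cdot 8 = 23472$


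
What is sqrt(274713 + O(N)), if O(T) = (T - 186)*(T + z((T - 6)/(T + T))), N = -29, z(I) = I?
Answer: sqrt(944672622)/58 ≈ 529.92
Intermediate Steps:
O(T) = (-186 + T)*(T + (-6 + T)/(2*T)) (O(T) = (T - 186)*(T + (T - 6)/(T + T)) = (-186 + T)*(T + (-6 + T)/((2*T))) = (-186 + T)*(T + (-6 + T)*(1/(2*T))) = (-186 + T)*(T + (-6 + T)/(2*T)))
sqrt(274713 + O(N)) = sqrt(274713 + (-96 + (-29)**2 + 558/(-29) - 371/2*(-29))) = sqrt(274713 + (-96 + 841 + 558*(-1/29) + 10759/2)) = sqrt(274713 + (-96 + 841 - 558/29 + 10759/2)) = sqrt(274713 + 354105/58) = sqrt(16287459/58) = sqrt(944672622)/58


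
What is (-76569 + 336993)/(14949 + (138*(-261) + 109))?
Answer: -32553/2620 ≈ -12.425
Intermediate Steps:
(-76569 + 336993)/(14949 + (138*(-261) + 109)) = 260424/(14949 + (-36018 + 109)) = 260424/(14949 - 35909) = 260424/(-20960) = 260424*(-1/20960) = -32553/2620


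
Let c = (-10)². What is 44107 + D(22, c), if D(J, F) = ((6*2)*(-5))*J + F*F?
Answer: 52787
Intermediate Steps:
c = 100
D(J, F) = F² - 60*J (D(J, F) = (12*(-5))*J + F² = -60*J + F² = F² - 60*J)
44107 + D(22, c) = 44107 + (100² - 60*22) = 44107 + (10000 - 1320) = 44107 + 8680 = 52787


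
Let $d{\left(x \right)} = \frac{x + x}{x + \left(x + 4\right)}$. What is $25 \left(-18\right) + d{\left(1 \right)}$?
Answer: $- \frac{1349}{3} \approx -449.67$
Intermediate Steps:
$d{\left(x \right)} = \frac{2 x}{4 + 2 x}$ ($d{\left(x \right)} = \frac{2 x}{x + \left(4 + x\right)} = \frac{2 x}{4 + 2 x}$)
$25 \left(-18\right) + d{\left(1 \right)} = 25 \left(-18\right) + 1 \frac{1}{2 + 1} = -450 + 1 \cdot \frac{1}{3} = -450 + \frac{1}{3} = - \frac{1349}{3}$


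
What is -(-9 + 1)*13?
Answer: 104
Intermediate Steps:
-(-9 + 1)*13 = -(-8)*13 = -1*(-104) = 104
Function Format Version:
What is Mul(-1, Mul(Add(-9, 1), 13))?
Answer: 104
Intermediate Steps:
Mul(-1, Mul(Add(-9, 1), 13)) = Mul(-1, Mul(-8, 13)) = Mul(-1, -104) = 104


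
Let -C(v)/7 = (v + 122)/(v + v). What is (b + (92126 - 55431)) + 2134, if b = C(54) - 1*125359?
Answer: -2336618/27 ≈ -86541.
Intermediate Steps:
C(v) = -7*(122 + v)/(2*v) (C(v) = -7*(v + 122)/(v + v) = -7*(122 + v)/(2*v))
b = -3385001/27 (b = (-7/2 - 427/54) - 1*125359 = (-7/2 - 427*1/54) - 125359 = (-7/2 - 427/54) - 125359 = -308/27 - 125359 = -3385001/27 ≈ -1.2537e+5)
(b + (92126 - 55431)) + 2134 = (-3385001/27 + (92126 - 55431)) + 2134 = (-3385001/27 + 36695) + 2134 = -2394236/27 + 2134 = -2336618/27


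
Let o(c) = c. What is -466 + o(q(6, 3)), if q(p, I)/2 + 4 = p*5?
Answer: -414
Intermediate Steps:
q(p, I) = -8 + 10*p (q(p, I) = -8 + 2*(p*5) = -8 + 2*(5*p) = -8 + 10*p)
-466 + o(q(6, 3)) = -466 + (-8 + 10*6) = -466 + (-8 + 60) = -466 + 52 = -414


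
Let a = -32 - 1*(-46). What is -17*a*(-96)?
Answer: 22848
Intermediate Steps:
a = 14 (a = -32 + 46 = 14)
-17*a*(-96) = -17*14*(-96) = -238*(-96) = 22848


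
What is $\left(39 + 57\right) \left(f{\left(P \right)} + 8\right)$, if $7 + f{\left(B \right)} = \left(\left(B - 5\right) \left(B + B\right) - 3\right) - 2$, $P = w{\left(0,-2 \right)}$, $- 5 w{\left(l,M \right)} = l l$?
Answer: $-384$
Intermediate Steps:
$w{\left(l,M \right)} = - \frac{l^{2}}{5}$ ($w{\left(l,M \right)} = - \frac{l l}{5} = - \frac{l^{2}}{5}$)
$P = 0$ ($P = - \frac{0^{2}}{5} = \left(- \frac{1}{5}\right) 0 = 0$)
$f{\left(B \right)} = -12 + 2 B \left(-5 + B\right)$ ($f{\left(B \right)} = -7 + \left(\left(\left(B - 5\right) \left(B + B\right) - 3\right) - 2\right) = -7 + \left(\left(\left(-5 + B\right) 2 B - 3\right) - 2\right) = -7 + \left(\left(2 B \left(-5 + B\right) - 3\right) - 2\right) = -7 + \left(\left(-3 + 2 B \left(-5 + B\right)\right) - 2\right) = -7 + \left(-5 + 2 B \left(-5 + B\right)\right) = -12 + 2 B \left(-5 + B\right)$)
$\left(39 + 57\right) \left(f{\left(P \right)} + 8\right) = \left(39 + 57\right) \left(\left(-12 - 0 + 2 \cdot 0^{2}\right) + 8\right) = 96 \left(\left(-12 + 0 + 2 \cdot 0\right) + 8\right) = 96 \left(\left(-12 + 0 + 0\right) + 8\right) = 96 \left(-12 + 8\right) = 96 \left(-4\right) = -384$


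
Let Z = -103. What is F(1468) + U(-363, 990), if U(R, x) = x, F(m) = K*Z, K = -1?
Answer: 1093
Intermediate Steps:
F(m) = 103 (F(m) = -1*(-103) = 103)
F(1468) + U(-363, 990) = 103 + 990 = 1093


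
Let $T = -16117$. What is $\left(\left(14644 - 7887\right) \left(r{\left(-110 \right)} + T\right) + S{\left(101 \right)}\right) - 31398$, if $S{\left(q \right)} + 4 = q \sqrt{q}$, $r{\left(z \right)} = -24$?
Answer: $-109096139 + 101 \sqrt{101} \approx -1.091 \cdot 10^{8}$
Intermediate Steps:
$S{\left(q \right)} = -4 + q^{\frac{3}{2}}$ ($S{\left(q \right)} = -4 + q \sqrt{q} = -4 + q^{\frac{3}{2}}$)
$\left(\left(14644 - 7887\right) \left(r{\left(-110 \right)} + T\right) + S{\left(101 \right)}\right) - 31398 = \left(\left(14644 - 7887\right) \left(-24 - 16117\right) - \left(4 - 101^{\frac{3}{2}}\right)\right) - 31398 = \left(6757 \left(-16141\right) - \left(4 - 101 \sqrt{101}\right)\right) - 31398 = \left(-109064737 - \left(4 - 101 \sqrt{101}\right)\right) - 31398 = \left(-109064741 + 101 \sqrt{101}\right) - 31398 = -109096139 + 101 \sqrt{101}$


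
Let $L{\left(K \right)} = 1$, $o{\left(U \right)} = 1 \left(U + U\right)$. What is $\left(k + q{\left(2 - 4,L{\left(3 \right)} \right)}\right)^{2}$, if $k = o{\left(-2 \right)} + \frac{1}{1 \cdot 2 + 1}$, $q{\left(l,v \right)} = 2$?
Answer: $\frac{25}{9} \approx 2.7778$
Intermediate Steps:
$o{\left(U \right)} = 2 U$ ($o{\left(U \right)} = 1 \cdot 2 U = 2 U$)
$k = - \frac{11}{3}$ ($k = 2 \left(-2\right) + \frac{1}{1 \cdot 2 + 1} = -4 + \frac{1}{2 + 1} = -4 + \frac{1}{3} = - \frac{11}{3} \approx -3.6667$)
$\left(k + q{\left(2 - 4,L{\left(3 \right)} \right)}\right)^{2} = \left(- \frac{11}{3} + 2\right)^{2} = \left(- \frac{5}{3}\right)^{2} = \frac{25}{9}$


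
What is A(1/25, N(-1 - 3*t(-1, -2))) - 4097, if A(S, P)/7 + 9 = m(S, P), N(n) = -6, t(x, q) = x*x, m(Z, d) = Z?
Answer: -103993/25 ≈ -4159.7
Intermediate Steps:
t(x, q) = x²
A(S, P) = -63 + 7*S
A(1/25, N(-1 - 3*t(-1, -2))) - 4097 = (-63 + 7/25) - 4097 = -1568/25 - 4097 = -103993/25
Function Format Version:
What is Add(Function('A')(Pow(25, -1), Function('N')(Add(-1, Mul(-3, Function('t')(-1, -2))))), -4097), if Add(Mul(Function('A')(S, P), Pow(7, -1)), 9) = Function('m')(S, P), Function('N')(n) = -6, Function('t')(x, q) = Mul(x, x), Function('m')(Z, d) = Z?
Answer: Rational(-103993, 25) ≈ -4159.7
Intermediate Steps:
Function('t')(x, q) = Pow(x, 2)
Function('A')(S, P) = Add(-63, Mul(7, S))
Add(Function('A')(Pow(25, -1), Function('N')(Add(-1, Mul(-3, Function('t')(-1, -2))))), -4097) = Add(Add(-63, Mul(7, Pow(25, -1))), -4097) = Add(Add(-63, Mul(7, Rational(1, 25))), -4097) = Add(Add(-63, Rational(7, 25)), -4097) = Add(Rational(-1568, 25), -4097) = Rational(-103993, 25)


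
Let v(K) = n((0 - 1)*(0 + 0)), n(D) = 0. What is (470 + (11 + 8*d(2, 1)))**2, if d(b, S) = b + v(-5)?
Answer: 247009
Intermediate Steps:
v(K) = 0
d(b, S) = b (d(b, S) = b + 0 = b)
(470 + (11 + 8*d(2, 1)))**2 = (470 + (11 + 8*2))**2 = (470 + (11 + 16))**2 = (470 + 27)**2 = 497**2 = 247009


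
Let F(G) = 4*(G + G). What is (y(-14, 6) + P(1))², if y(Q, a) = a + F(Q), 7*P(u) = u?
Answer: 549081/49 ≈ 11206.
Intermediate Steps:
P(u) = u/7
F(G) = 8*G (F(G) = 4*(2*G) = 8*G)
y(Q, a) = a + 8*Q
(y(-14, 6) + P(1))² = ((6 + 8*(-14)) + (⅐)*1)² = ((6 - 112) + ⅐)² = (-106 + ⅐)² = (-741/7)² = 549081/49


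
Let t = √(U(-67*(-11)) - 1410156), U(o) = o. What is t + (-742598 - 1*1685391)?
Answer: -2427989 + I*√1409419 ≈ -2.428e+6 + 1187.2*I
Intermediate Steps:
t = I*√1409419 (t = √(-67*(-11) - 1410156) = √(737 - 1410156) = √(-1409419) = I*√1409419 ≈ 1187.2*I)
t + (-742598 - 1*1685391) = I*√1409419 + (-742598 - 1*1685391) = I*√1409419 + (-742598 - 1685391) = I*√1409419 - 2427989 = -2427989 + I*√1409419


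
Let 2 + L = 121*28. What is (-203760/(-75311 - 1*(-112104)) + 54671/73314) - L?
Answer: -9146465569309/2697442002 ≈ -3390.8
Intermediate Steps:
L = 3386 (L = -2 + 121*28 = -2 + 3388 = 3386)
(-203760/(-75311 - 1*(-112104)) + 54671/73314) - L = (-203760/(-75311 - 1*(-112104)) + 54671/73314) - 1*3386 = (-203760/(-75311 + 112104) + 54671*(1/73314)) - 3386 = (-203760/36793 + 54671/73314) - 3386 = -12926950537/2697442002 - 3386 = -9146465569309/2697442002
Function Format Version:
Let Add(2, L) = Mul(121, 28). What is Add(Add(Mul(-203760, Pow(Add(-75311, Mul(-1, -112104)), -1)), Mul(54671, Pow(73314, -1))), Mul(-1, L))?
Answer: Rational(-9146465569309, 2697442002) ≈ -3390.8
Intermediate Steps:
L = 3386 (L = Add(-2, Mul(121, 28)) = Add(-2, 3388) = 3386)
Add(Add(Mul(-203760, Pow(Add(-75311, Mul(-1, -112104)), -1)), Mul(54671, Pow(73314, -1))), Mul(-1, L)) = Add(Add(Mul(-203760, Pow(Add(-75311, Mul(-1, -112104)), -1)), Mul(54671, Pow(73314, -1))), Mul(-1, 3386)) = Add(Add(Mul(-203760, Pow(Add(-75311, 112104), -1)), Mul(54671, Rational(1, 73314))), -3386) = Add(Add(Mul(-203760, Pow(36793, -1)), Rational(54671, 73314)), -3386) = Add(Add(Mul(-203760, Rational(1, 36793)), Rational(54671, 73314)), -3386) = Add(Add(Rational(-203760, 36793), Rational(54671, 73314)), -3386) = Add(Rational(-12926950537, 2697442002), -3386) = Rational(-9146465569309, 2697442002)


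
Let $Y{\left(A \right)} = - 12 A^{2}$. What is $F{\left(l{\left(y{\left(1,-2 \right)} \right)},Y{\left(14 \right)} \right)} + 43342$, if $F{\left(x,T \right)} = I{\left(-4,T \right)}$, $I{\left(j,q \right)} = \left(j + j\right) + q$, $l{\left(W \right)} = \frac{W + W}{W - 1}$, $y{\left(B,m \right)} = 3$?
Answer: $40982$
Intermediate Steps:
$l{\left(W \right)} = \frac{2 W}{-1 + W}$
$I{\left(j,q \right)} = q + 2 j$ ($I{\left(j,q \right)} = 2 j + q = q + 2 j$)
$F{\left(x,T \right)} = -8 + T$ ($F{\left(x,T \right)} = T + 2 \left(-4\right) = T - 8 = -8 + T$)
$F{\left(l{\left(y{\left(1,-2 \right)} \right)},Y{\left(14 \right)} \right)} + 43342 = \left(-8 - 12 \cdot 14^{2}\right) + 43342 = \left(-8 - 2352\right) + 43342 = -2360 + 43342 = 40982$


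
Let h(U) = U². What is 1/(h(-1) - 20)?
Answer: -1/19 ≈ -0.052632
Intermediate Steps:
1/(h(-1) - 20) = 1/((-1)² - 20) = 1/(1 - 20) = 1/(-19) = -1/19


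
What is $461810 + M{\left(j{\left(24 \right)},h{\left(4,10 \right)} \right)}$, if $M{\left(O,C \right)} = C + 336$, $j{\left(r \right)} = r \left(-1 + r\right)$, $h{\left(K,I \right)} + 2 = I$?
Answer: $462154$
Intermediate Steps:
$h{\left(K,I \right)} = -2 + I$
$M{\left(O,C \right)} = 336 + C$
$461810 + M{\left(j{\left(24 \right)},h{\left(4,10 \right)} \right)} = 461810 + \left(336 + \left(-2 + 10\right)\right) = 461810 + \left(336 + 8\right) = 461810 + 344 = 462154$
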